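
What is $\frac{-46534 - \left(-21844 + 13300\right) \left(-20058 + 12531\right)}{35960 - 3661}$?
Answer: $- \frac{64357222}{32299} \approx -1992.5$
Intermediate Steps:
$\frac{-46534 - \left(-21844 + 13300\right) \left(-20058 + 12531\right)}{35960 - 3661} = \frac{-46534 - \left(-8544\right) \left(-7527\right)}{32299} = \left(-46534 - 64310688\right) \frac{1}{32299} = \left(-64357222\right) \frac{1}{32299} = - \frac{64357222}{32299}$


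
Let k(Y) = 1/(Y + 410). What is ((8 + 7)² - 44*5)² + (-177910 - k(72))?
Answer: -85740571/482 ≈ -1.7789e+5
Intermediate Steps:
k(Y) = 1/(410 + Y)
((8 + 7)² - 44*5)² + (-177910 - k(72)) = ((8 + 7)² - 44*5)² + (-177910 - 1/(410 + 72)) = (15² - 220)² + (-177910 - 1/482) = (225 - 220)² + (-177910 - 1*1/482) = 5² + (-177910 - 1/482) = 25 - 85752621/482 = -85740571/482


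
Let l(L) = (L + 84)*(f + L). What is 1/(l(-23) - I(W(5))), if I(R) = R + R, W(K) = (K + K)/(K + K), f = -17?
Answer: -1/2442 ≈ -0.00040950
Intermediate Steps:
W(K) = 1 (W(K) = (2*K)/((2*K)) = (2*K)*(1/(2*K)) = 1)
I(R) = 2*R
l(L) = (-17 + L)*(84 + L) (l(L) = (L + 84)*(-17 + L) = (84 + L)*(-17 + L) = (-17 + L)*(84 + L))
1/(l(-23) - I(W(5))) = 1/((-1428 + (-23)² + 67*(-23)) - 2) = 1/((-1428 + 529 - 1541) - 1*2) = 1/(-2440 - 2) = 1/(-2442) = -1/2442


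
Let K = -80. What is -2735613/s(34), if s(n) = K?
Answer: 2735613/80 ≈ 34195.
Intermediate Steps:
s(n) = -80
-2735613/s(34) = -2735613/(-80) = -2735613*(-1)/80 = -3*(-911871/80) = 2735613/80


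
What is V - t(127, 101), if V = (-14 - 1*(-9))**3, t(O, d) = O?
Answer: -252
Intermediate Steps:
V = -125 (V = (-14 + 9)**3 = (-5)**3 = -125)
V - t(127, 101) = -125 - 1*127 = -125 - 127 = -252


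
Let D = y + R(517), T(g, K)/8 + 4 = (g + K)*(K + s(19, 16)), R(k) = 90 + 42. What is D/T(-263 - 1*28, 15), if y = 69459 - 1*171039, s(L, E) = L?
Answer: 12681/9388 ≈ 1.3508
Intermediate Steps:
R(k) = 132
y = -101580 (y = 69459 - 171039 = -101580)
T(g, K) = -32 + 8*(19 + K)*(K + g) (T(g, K) = -32 + 8*((g + K)*(K + 19)) = -32 + 8*((K + g)*(19 + K)) = -32 + 8*((19 + K)*(K + g)) = -32 + 8*(19 + K)*(K + g))
D = -101448 (D = -101580 + 132 = -101448)
D/T(-263 - 1*28, 15) = -101448/(-32 + 8*15² + 152*15 + 152*(-263 - 1*28) + 8*15*(-263 - 1*28)) = -101448/(-32 + 8*225 + 2280 + 152*(-263 - 28) + 8*15*(-263 - 28)) = -101448/(-32 + 1800 + 2280 + 152*(-291) + 8*15*(-291)) = -101448/(-32 + 1800 + 2280 - 44232 - 34920) = -101448/(-75104) = -101448*(-1/75104) = 12681/9388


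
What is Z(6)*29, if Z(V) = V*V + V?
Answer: 1218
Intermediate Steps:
Z(V) = V + V**2 (Z(V) = V**2 + V = V + V**2)
Z(6)*29 = (6*(1 + 6))*29 = (6*7)*29 = 42*29 = 1218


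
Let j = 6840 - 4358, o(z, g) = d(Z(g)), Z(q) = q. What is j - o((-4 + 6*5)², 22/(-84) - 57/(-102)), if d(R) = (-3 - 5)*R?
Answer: 886922/357 ≈ 2484.4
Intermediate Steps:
d(R) = -8*R
o(z, g) = -8*g
j = 2482
j - o((-4 + 6*5)², 22/(-84) - 57/(-102)) = 2482 - (-8)*(22/(-84) - 57/(-102)) = 2482 - (-8)*(22*(-1/84) - 57*(-1/102)) = 2482 - (-8)*(-11/42 + 19/34) = 2482 - (-8)*106/357 = 2482 - 1*(-848/357) = 2482 + 848/357 = 886922/357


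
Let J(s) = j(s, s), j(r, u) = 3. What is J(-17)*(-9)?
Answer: -27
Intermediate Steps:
J(s) = 3
J(-17)*(-9) = 3*(-9) = -27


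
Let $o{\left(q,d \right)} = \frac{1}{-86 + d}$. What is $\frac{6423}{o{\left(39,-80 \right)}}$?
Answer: $-1066218$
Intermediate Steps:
$\frac{6423}{o{\left(39,-80 \right)}} = \frac{6423}{\frac{1}{-86 - 80}} = \frac{6423}{\frac{1}{-166}} = \frac{6423}{- \frac{1}{166}} = 6423 \left(-166\right) = -1066218$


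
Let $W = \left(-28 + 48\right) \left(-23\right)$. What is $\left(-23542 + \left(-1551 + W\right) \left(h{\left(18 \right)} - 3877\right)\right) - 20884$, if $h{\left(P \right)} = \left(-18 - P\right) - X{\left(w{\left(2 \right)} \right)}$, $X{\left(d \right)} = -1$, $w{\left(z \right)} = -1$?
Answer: $7822606$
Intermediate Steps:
$W = -460$ ($W = 20 \left(-23\right) = -460$)
$h{\left(P \right)} = -17 - P$ ($h{\left(P \right)} = \left(-18 - P\right) - -1 = \left(-18 - P\right) + 1 = -17 - P$)
$\left(-23542 + \left(-1551 + W\right) \left(h{\left(18 \right)} - 3877\right)\right) - 20884 = \left(-23542 + \left(-1551 - 460\right) \left(\left(-17 - 18\right) - 3877\right)\right) - 20884 = \left(-23542 - 2011 \left(\left(-17 - 18\right) - 3877\right)\right) - 20884 = \left(-23542 - 2011 \left(-35 - 3877\right)\right) - 20884 = \left(-23542 - -7867032\right) - 20884 = \left(-23542 + 7867032\right) - 20884 = 7843490 - 20884 = 7822606$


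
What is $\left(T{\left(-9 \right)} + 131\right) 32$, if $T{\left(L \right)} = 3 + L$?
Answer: $4000$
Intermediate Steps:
$\left(T{\left(-9 \right)} + 131\right) 32 = \left(\left(3 - 9\right) + 131\right) 32 = \left(-6 + 131\right) 32 = 125 \cdot 32 = 4000$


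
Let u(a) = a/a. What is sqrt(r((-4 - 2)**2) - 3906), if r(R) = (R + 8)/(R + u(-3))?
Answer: I*sqrt(5345686)/37 ≈ 62.488*I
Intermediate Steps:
u(a) = 1
r(R) = (8 + R)/(1 + R) (r(R) = (R + 8)/(R + 1) = (8 + R)/(1 + R))
sqrt(r((-4 - 2)**2) - 3906) = sqrt((8 + (-4 - 2)**2)/(1 + (-4 - 2)**2) - 3906) = sqrt((8 + (-6)**2)/(1 + (-6)**2) - 3906) = sqrt((8 + 36)/(1 + 36) - 3906) = sqrt(44/37 - 3906) = sqrt(-144478/37) = I*sqrt(5345686)/37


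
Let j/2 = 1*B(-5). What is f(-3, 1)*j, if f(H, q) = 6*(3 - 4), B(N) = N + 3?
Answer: 24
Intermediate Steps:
B(N) = 3 + N
j = -4 (j = 2*(1*(3 - 5)) = 2*(1*(-2)) = 2*(-2) = -4)
f(H, q) = -6 (f(H, q) = 6*(-1) = -6)
f(-3, 1)*j = -6*(-4) = 24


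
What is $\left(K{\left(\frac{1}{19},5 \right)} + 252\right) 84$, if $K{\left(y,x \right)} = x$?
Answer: $21588$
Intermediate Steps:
$\left(K{\left(\frac{1}{19},5 \right)} + 252\right) 84 = \left(5 + 252\right) 84 = 257 \cdot 84 = 21588$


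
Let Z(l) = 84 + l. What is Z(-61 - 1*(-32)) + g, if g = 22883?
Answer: 22938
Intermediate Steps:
Z(-61 - 1*(-32)) + g = (84 + (-61 - 1*(-32))) + 22883 = (84 + (-61 + 32)) + 22883 = (84 - 29) + 22883 = 55 + 22883 = 22938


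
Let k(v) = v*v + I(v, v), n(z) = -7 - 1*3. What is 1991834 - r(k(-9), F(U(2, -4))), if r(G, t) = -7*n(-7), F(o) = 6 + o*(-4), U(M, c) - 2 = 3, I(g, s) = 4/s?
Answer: 1991764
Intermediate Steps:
U(M, c) = 5 (U(M, c) = 2 + 3 = 5)
n(z) = -10 (n(z) = -7 - 3 = -10)
F(o) = 6 - 4*o
k(v) = v**2 + 4/v (k(v) = v*v + 4/v = v**2 + 4/v)
r(G, t) = 70 (r(G, t) = -7*(-10) = 70)
1991834 - r(k(-9), F(U(2, -4))) = 1991834 - 1*70 = 1991834 - 70 = 1991764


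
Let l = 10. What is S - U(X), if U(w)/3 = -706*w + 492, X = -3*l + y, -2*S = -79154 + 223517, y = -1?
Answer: -278631/2 ≈ -1.3932e+5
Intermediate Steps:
S = -144363/2 (S = -(-79154 + 223517)/2 = -½*144363 = -144363/2 ≈ -72182.)
X = -31 (X = -3*10 - 1 = -30 - 1 = -31)
U(w) = 1476 - 2118*w (U(w) = 3*(-706*w + 492) = 3*(492 - 706*w) = 1476 - 2118*w)
S - U(X) = -144363/2 - (1476 - 2118*(-31)) = -144363/2 - (1476 + 65658) = -144363/2 - 1*67134 = -144363/2 - 67134 = -278631/2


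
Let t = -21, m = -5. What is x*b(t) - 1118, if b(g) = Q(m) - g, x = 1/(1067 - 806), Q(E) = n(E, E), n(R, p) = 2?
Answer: -291775/261 ≈ -1117.9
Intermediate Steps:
Q(E) = 2
x = 1/261 ≈ 0.0038314
b(g) = 2 - g
x*b(t) - 1118 = (2 - 1*(-21))/261 - 1118 = (2 + 21)/261 - 1118 = (1/261)*23 - 1118 = 23/261 - 1118 = -291775/261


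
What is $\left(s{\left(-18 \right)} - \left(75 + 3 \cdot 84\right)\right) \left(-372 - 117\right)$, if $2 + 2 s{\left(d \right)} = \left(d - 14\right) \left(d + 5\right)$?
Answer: $58680$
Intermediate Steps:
$s{\left(d \right)} = -1 + \frac{\left(-14 + d\right) \left(5 + d\right)}{2}$ ($s{\left(d \right)} = -1 + \frac{\left(d - 14\right) \left(d + 5\right)}{2} = -1 + \frac{\left(-14 + d\right) \left(5 + d\right)}{2}$)
$\left(s{\left(-18 \right)} - \left(75 + 3 \cdot 84\right)\right) \left(-372 - 117\right) = \left(\left(-36 + \frac{\left(-18\right)^{2}}{2} - -81\right) - \left(75 + 3 \cdot 84\right)\right) \left(-372 - 117\right) = \left(\left(-36 + \frac{1}{2} \cdot 324 + 81\right) - 327\right) \left(-489\right) = \left(\left(-36 + 162 + 81\right) - 327\right) \left(-489\right) = \left(207 - 327\right) \left(-489\right) = \left(-120\right) \left(-489\right) = 58680$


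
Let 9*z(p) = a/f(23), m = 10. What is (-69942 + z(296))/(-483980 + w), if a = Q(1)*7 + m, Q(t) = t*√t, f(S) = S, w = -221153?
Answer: 14477977/145962531 ≈ 0.099190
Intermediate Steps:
Q(t) = t^(3/2)
a = 17 (a = 1^(3/2)*7 + 10 = 1*7 + 10 = 7 + 10 = 17)
z(p) = 17/207 (z(p) = (17/23)/9 = (17*(1/23))/9 = (⅑)*(17/23) = 17/207)
(-69942 + z(296))/(-483980 + w) = (-69942 + 17/207)/(-483980 - 221153) = -14477977/207/(-705133) = -14477977/207*(-1/705133) = 14477977/145962531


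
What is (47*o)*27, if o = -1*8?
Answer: -10152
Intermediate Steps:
o = -8
(47*o)*27 = (47*(-8))*27 = -376*27 = -10152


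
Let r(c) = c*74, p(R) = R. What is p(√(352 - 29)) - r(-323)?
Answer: 23902 + √323 ≈ 23920.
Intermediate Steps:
r(c) = 74*c
p(√(352 - 29)) - r(-323) = √(352 - 29) - 74*(-323) = √323 - 1*(-23902) = √323 + 23902 = 23902 + √323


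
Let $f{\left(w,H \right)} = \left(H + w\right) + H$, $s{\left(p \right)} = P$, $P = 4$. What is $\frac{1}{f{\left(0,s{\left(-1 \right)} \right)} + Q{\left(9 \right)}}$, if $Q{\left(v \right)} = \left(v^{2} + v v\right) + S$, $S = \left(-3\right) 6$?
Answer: $\frac{1}{152} \approx 0.0065789$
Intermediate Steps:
$S = -18$
$s{\left(p \right)} = 4$
$f{\left(w,H \right)} = w + 2 H$
$Q{\left(v \right)} = -18 + 2 v^{2}$ ($Q{\left(v \right)} = \left(v^{2} + v v\right) - 18 = \left(v^{2} + v^{2}\right) - 18 = 2 v^{2} - 18 = -18 + 2 v^{2}$)
$\frac{1}{f{\left(0,s{\left(-1 \right)} \right)} + Q{\left(9 \right)}} = \frac{1}{\left(0 + 2 \cdot 4\right) - \left(18 - 2 \cdot 9^{2}\right)} = \frac{1}{\left(0 + 8\right) + \left(-18 + 2 \cdot 81\right)} = \frac{1}{8 + \left(-18 + 162\right)} = \frac{1}{8 + 144} = \frac{1}{152}$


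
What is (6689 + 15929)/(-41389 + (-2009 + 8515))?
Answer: -22618/34883 ≈ -0.64840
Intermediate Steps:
(6689 + 15929)/(-41389 + (-2009 + 8515)) = 22618/(-41389 + 6506) = 22618/(-34883) = 22618*(-1/34883) = -22618/34883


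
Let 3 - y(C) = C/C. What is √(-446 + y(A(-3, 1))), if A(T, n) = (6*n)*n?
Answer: 2*I*√111 ≈ 21.071*I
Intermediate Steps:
A(T, n) = 6*n²
y(C) = 2 (y(C) = 3 - C/C = 3 - 1*1 = 3 - 1 = 2)
√(-446 + y(A(-3, 1))) = √(-446 + 2) = √(-444) = 2*I*√111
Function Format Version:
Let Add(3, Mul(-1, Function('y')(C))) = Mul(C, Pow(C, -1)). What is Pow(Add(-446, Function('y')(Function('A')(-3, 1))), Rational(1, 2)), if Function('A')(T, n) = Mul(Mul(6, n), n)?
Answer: Mul(2, I, Pow(111, Rational(1, 2))) ≈ Mul(21.071, I)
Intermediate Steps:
Function('A')(T, n) = Mul(6, Pow(n, 2))
Function('y')(C) = 2 (Function('y')(C) = Add(3, Mul(-1, Mul(C, Pow(C, -1)))) = Add(3, Mul(-1, 1)) = Add(3, -1) = 2)
Pow(Add(-446, Function('y')(Function('A')(-3, 1))), Rational(1, 2)) = Pow(Add(-446, 2), Rational(1, 2)) = Pow(-444, Rational(1, 2)) = Mul(2, I, Pow(111, Rational(1, 2)))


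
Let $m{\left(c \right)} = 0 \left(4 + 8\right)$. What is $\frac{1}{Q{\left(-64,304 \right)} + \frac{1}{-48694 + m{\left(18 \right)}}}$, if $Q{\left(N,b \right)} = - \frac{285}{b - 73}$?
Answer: $- \frac{3749438}{4626007} \approx -0.81051$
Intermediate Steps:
$Q{\left(N,b \right)} = - \frac{285}{-73 + b}$
$m{\left(c \right)} = 0$ ($m{\left(c \right)} = 0 \cdot 12 = 0$)
$\frac{1}{Q{\left(-64,304 \right)} + \frac{1}{-48694 + m{\left(18 \right)}}} = \frac{1}{- \frac{285}{-73 + 304} + \frac{1}{-48694 + 0}} = \frac{1}{- \frac{285}{231} + \frac{1}{-48694}} = \frac{1}{\left(-285\right) \frac{1}{231} - \frac{1}{48694}} = \frac{1}{- \frac{95}{77} - \frac{1}{48694}} = \frac{1}{- \frac{4626007}{3749438}} = - \frac{3749438}{4626007}$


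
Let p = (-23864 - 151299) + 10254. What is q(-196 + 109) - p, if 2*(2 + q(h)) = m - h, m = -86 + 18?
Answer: 329833/2 ≈ 1.6492e+5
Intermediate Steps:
p = -164909 (p = -175163 + 10254 = -164909)
m = -68
q(h) = -36 - h/2 (q(h) = -2 + (-68 - h)/2 = -2 + (-34 - h/2) = -36 - h/2)
q(-196 + 109) - p = (-36 - (-196 + 109)/2) - 1*(-164909) = (-36 - 1/2*(-87)) + 164909 = (-36 + 87/2) + 164909 = 15/2 + 164909 = 329833/2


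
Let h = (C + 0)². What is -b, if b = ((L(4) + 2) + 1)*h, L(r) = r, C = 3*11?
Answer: -7623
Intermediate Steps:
C = 33
h = 1089 (h = (33 + 0)² = 33² = 1089)
b = 7623 (b = ((4 + 2) + 1)*1089 = (6 + 1)*1089 = 7*1089 = 7623)
-b = -1*7623 = -7623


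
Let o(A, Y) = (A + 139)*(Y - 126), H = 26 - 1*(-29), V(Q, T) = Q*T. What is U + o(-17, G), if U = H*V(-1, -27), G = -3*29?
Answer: -24501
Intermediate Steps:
G = -87
H = 55 (H = 26 + 29 = 55)
o(A, Y) = (-126 + Y)*(139 + A) (o(A, Y) = (139 + A)*(-126 + Y) = (-126 + Y)*(139 + A))
U = 1485 (U = 55*(-1*(-27)) = 55*27 = 1485)
U + o(-17, G) = 1485 + (-17514 - 126*(-17) + 139*(-87) - 17*(-87)) = 1485 + (-17514 + 2142 - 12093 + 1479) = 1485 - 25986 = -24501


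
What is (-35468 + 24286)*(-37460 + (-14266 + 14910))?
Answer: 411676512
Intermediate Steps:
(-35468 + 24286)*(-37460 + (-14266 + 14910)) = -11182*(-37460 + 644) = -11182*(-36816) = 411676512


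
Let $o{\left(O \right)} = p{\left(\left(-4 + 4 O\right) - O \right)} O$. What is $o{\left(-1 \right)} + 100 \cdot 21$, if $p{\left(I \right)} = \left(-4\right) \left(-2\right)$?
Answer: $2092$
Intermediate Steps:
$p{\left(I \right)} = 8$
$o{\left(O \right)} = 8 O$
$o{\left(-1 \right)} + 100 \cdot 21 = 8 \left(-1\right) + 100 \cdot 21 = -8 + 2100 = 2092$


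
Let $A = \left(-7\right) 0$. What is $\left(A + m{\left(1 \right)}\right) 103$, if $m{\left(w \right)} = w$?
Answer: $103$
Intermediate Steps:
$A = 0$
$\left(A + m{\left(1 \right)}\right) 103 = \left(0 + 1\right) 103 = 1 \cdot 103 = 103$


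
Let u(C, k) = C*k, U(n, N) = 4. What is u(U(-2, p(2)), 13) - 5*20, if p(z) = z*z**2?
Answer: -48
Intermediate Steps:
p(z) = z**3
u(U(-2, p(2)), 13) - 5*20 = 4*13 - 5*20 = 52 - 100 = -48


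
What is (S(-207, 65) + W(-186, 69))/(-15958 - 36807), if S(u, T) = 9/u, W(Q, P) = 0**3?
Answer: 1/1213595 ≈ 8.2400e-7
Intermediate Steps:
W(Q, P) = 0
(S(-207, 65) + W(-186, 69))/(-15958 - 36807) = (9/(-207) + 0)/(-15958 - 36807) = (9*(-1/207) + 0)/(-52765) = (-1/23 + 0)*(-1/52765) = -1/23*(-1/52765) = 1/1213595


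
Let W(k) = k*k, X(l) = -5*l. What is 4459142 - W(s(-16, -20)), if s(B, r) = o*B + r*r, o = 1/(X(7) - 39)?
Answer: 5885288534/1369 ≈ 4.2990e+6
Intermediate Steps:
o = -1/74 (o = 1/(-5*7 - 39) = 1/(-35 - 39) = 1/(-74) = -1/74 ≈ -0.013514)
s(B, r) = r² - B/74 (s(B, r) = -B/74 + r*r = -B/74 + r² = r² - B/74)
W(k) = k²
4459142 - W(s(-16, -20)) = 4459142 - ((-20)² - 1/74*(-16))² = 4459142 - (400 + 8/37)² = 4459142 - (14808/37)² = 4459142 - 1*219276864/1369 = 4459142 - 219276864/1369 = 5885288534/1369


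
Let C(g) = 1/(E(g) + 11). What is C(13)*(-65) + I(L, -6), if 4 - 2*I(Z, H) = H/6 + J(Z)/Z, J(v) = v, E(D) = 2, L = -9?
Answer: -3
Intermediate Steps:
I(Z, H) = 3/2 - H/12 (I(Z, H) = 2 - (H/6 + Z/Z)/2 = 2 - (H*(1/6) + 1)/2 = 2 - (H/6 + 1)/2 = 2 - (1 + H/6)/2 = 2 + (-1/2 - H/12) = 3/2 - H/12)
C(g) = 1/13 (C(g) = 1/(2 + 11) = 1/13)
C(13)*(-65) + I(L, -6) = (1/13)*(-65) + (3/2 - 1/12*(-6)) = -5 + (3/2 + 1/2) = -5 + 2 = -3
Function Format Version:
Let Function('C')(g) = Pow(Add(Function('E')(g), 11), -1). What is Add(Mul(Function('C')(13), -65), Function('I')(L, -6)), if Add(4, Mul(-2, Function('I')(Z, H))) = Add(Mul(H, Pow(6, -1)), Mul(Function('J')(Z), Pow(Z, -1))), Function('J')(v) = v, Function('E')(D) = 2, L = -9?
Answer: -3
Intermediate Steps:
Function('I')(Z, H) = Add(Rational(3, 2), Mul(Rational(-1, 12), H)) (Function('I')(Z, H) = Add(2, Mul(Rational(-1, 2), Add(Mul(H, Pow(6, -1)), Mul(Z, Pow(Z, -1))))) = Add(2, Mul(Rational(-1, 2), Add(Mul(H, Rational(1, 6)), 1))) = Add(2, Mul(Rational(-1, 2), Add(Mul(Rational(1, 6), H), 1))) = Add(2, Mul(Rational(-1, 2), Add(1, Mul(Rational(1, 6), H)))) = Add(2, Add(Rational(-1, 2), Mul(Rational(-1, 12), H))) = Add(Rational(3, 2), Mul(Rational(-1, 12), H)))
Function('C')(g) = Rational(1, 13) (Function('C')(g) = Pow(Add(2, 11), -1) = Pow(13, -1) = Rational(1, 13))
Add(Mul(Function('C')(13), -65), Function('I')(L, -6)) = Add(Mul(Rational(1, 13), -65), Add(Rational(3, 2), Mul(Rational(-1, 12), -6))) = Add(-5, Add(Rational(3, 2), Rational(1, 2))) = Add(-5, 2) = -3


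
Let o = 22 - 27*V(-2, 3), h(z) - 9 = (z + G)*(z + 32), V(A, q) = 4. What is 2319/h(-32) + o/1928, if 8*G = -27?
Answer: 745043/2892 ≈ 257.62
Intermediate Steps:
G = -27/8 (G = (⅛)*(-27) = -27/8 ≈ -3.3750)
h(z) = 9 + (32 + z)*(-27/8 + z) (h(z) = 9 + (z - 27/8)*(z + 32) = 9 + (-27/8 + z)*(32 + z) = 9 + (32 + z)*(-27/8 + z))
o = -86 (o = 22 - 27*4 = 22 - 108 = -86)
2319/h(-32) + o/1928 = 2319/(-99 + (-32)² + (229/8)*(-32)) - 86/1928 = 2319/(-99 + 1024 - 916) - 86*1/1928 = 2319/9 - 43/964 = 2319*(⅑) - 43/964 = 773/3 - 43/964 = 745043/2892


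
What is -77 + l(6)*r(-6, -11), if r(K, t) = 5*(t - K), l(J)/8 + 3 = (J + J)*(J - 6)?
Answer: 523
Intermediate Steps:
l(J) = -24 + 16*J*(-6 + J) (l(J) = -24 + 8*((J + J)*(J - 6)) = -24 + 8*((2*J)*(-6 + J)) = -24 + 8*(2*J*(-6 + J)) = -24 + 16*J*(-6 + J))
r(K, t) = -5*K + 5*t
-77 + l(6)*r(-6, -11) = -77 + (-24 - 96*6 + 16*6²)*(-5*(-6) + 5*(-11)) = -77 + (-24 - 576 + 16*36)*(30 - 55) = -77 + (-24 - 576 + 576)*(-25) = -77 - 24*(-25) = -77 + 600 = 523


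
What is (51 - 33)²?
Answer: 324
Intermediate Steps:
(51 - 33)² = 18² = 324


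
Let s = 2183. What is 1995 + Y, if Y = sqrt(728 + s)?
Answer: 1995 + sqrt(2911) ≈ 2049.0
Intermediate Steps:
Y = sqrt(2911) (Y = sqrt(728 + 2183) = sqrt(2911) ≈ 53.954)
1995 + Y = 1995 + sqrt(2911)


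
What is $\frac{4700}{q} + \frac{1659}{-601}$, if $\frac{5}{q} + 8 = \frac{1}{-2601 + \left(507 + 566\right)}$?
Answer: $- \frac{1727231613}{229582} \approx -7523.4$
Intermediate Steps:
$q = - \frac{1528}{2445}$ ($q = \frac{5}{-8 + \frac{1}{-2601 + \left(507 + 566\right)}} = \frac{5}{-8 + \frac{1}{-2601 + 1073}} = \frac{5}{-8 + \frac{1}{-1528}} = \frac{5}{-8 - \frac{1}{1528}} = \frac{5}{- \frac{12225}{1528}} = 5 \left(- \frac{1528}{12225}\right) = - \frac{1528}{2445} \approx -0.62495$)
$\frac{4700}{q} + \frac{1659}{-601} = \frac{4700}{- \frac{1528}{2445}} + \frac{1659}{-601} = 4700 \left(- \frac{2445}{1528}\right) + 1659 \left(- \frac{1}{601}\right) = - \frac{2872875}{382} - \frac{1659}{601} = - \frac{1727231613}{229582}$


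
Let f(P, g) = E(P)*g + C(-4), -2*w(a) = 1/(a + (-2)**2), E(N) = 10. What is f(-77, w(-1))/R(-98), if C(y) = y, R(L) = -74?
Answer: 17/222 ≈ 0.076577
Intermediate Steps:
w(a) = -1/(2*(4 + a)) (w(a) = -1/(2*(a + (-2)**2)) = -1/(2*(a + 4)) = -1/(2*(4 + a)))
f(P, g) = -4 + 10*g (f(P, g) = 10*g - 4 = -4 + 10*g)
f(-77, w(-1))/R(-98) = (-4 + 10*(-1/(8 + 2*(-1))))/(-74) = (-4 + 10*(-1/(8 - 2)))*(-1/74) = (-4 + 10*(-1/6))*(-1/74) = (-4 - 5/3)*(-1/74) = -17/3*(-1/74) = 17/222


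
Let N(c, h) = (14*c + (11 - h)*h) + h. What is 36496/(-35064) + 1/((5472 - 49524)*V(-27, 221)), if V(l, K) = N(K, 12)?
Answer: -207262135813/199129753368 ≈ -1.0408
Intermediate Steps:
N(c, h) = h + 14*c + h*(11 - h) (N(c, h) = (14*c + h*(11 - h)) + h = h + 14*c + h*(11 - h))
V(l, K) = 14*K (V(l, K) = -1*12² + 12*12 + 14*K = -1*144 + 144 + 14*K = -144 + 144 + 14*K = 14*K)
36496/(-35064) + 1/((5472 - 49524)*V(-27, 221)) = 36496/(-35064) + 1/((5472 - 49524)*((14*221))) = 36496*(-1/35064) + 1/(-44052*3094) = -4562/4383 - 1/44052*1/3094 = -4562/4383 - 1/136296888 = -207262135813/199129753368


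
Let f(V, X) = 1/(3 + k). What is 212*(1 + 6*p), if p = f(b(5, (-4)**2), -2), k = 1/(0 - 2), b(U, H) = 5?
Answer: 3604/5 ≈ 720.80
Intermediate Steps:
k = -1/2 (k = 1/(-2) = -1/2 ≈ -0.50000)
f(V, X) = 2/5 (f(V, X) = 1/(3 - 1/2) = 1/(5/2) = 2/5)
p = 2/5 ≈ 0.40000
212*(1 + 6*p) = 212*(1 + 6*(2/5)) = 212*(1 + 12/5) = 212*(17/5) = 3604/5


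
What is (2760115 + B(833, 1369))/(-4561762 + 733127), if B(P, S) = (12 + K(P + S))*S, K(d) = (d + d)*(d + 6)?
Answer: -13314976351/3828635 ≈ -3477.7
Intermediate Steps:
K(d) = 2*d*(6 + d) (K(d) = (2*d)*(6 + d) = 2*d*(6 + d))
B(P, S) = S*(12 + 2*(P + S)*(6 + P + S)) (B(P, S) = (12 + 2*(P + S)*(6 + (P + S)))*S = (12 + 2*(P + S)*(6 + P + S))*S = S*(12 + 2*(P + S)*(6 + P + S)))
(2760115 + B(833, 1369))/(-4561762 + 733127) = (2760115 + 2*1369*(6 + (833 + 1369)*(6 + 833 + 1369)))/(-4561762 + 733127) = (2760115 + 2*1369*(6 + 2202*2208))/(-3828635) = (2760115 + 2*1369*(6 + 4862016))*(-1/3828635) = (2760115 + 2*1369*4862022)*(-1/3828635) = (2760115 + 13312216236)*(-1/3828635) = 13314976351*(-1/3828635) = -13314976351/3828635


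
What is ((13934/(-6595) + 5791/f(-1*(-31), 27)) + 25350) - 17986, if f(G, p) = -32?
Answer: 1515461027/211040 ≈ 7180.9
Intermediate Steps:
((13934/(-6595) + 5791/f(-1*(-31), 27)) + 25350) - 17986 = ((13934/(-6595) + 5791/(-32)) + 25350) - 17986 = ((13934*(-1/6595) + 5791*(-1/32)) + 25350) - 17986 = ((-13934/6595 - 5791/32) + 25350) - 17986 = (-38637533/211040 + 25350) - 17986 = 5311226467/211040 - 17986 = 1515461027/211040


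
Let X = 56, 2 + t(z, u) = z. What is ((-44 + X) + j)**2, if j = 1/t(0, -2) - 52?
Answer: 6561/4 ≈ 1640.3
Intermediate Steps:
t(z, u) = -2 + z
j = -105/2 (j = 1/(-2 + 0) - 52 = 1/(-2) - 52 = -1/2 - 52 = -105/2 ≈ -52.500)
((-44 + X) + j)**2 = ((-44 + 56) - 105/2)**2 = (12 - 105/2)**2 = (-81/2)**2 = 6561/4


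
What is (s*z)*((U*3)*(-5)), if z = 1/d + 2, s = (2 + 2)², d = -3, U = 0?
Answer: 0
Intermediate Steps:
s = 16 (s = 4² = 16)
z = 5/3 (z = 1/(-3) + 2 = -⅓ + 2 = 5/3 ≈ 1.6667)
(s*z)*((U*3)*(-5)) = (16*(5/3))*((0*3)*(-5)) = 80*(0*(-5))/3 = (80/3)*0 = 0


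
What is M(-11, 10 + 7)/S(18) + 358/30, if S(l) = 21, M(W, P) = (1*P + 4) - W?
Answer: 471/35 ≈ 13.457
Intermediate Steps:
M(W, P) = 4 + P - W (M(W, P) = (P + 4) - W = (4 + P) - W = 4 + P - W)
M(-11, 10 + 7)/S(18) + 358/30 = (4 + (10 + 7) - 1*(-11))/21 + 358/30 = (4 + 17 + 11)*(1/21) + 358*(1/30) = 32*(1/21) + 179/15 = 32/21 + 179/15 = 471/35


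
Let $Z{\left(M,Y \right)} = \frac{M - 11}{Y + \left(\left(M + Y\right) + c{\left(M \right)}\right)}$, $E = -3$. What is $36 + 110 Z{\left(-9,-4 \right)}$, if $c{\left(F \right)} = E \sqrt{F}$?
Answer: $\frac{5072}{37} - \frac{1980 i}{37} \approx 137.08 - 53.513 i$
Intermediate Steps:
$c{\left(F \right)} = - 3 \sqrt{F}$
$Z{\left(M,Y \right)} = \frac{-11 + M}{M - 3 \sqrt{M} + 2 Y}$ ($Z{\left(M,Y \right)} = \frac{M - 11}{Y - \left(- M - Y + 3 \sqrt{M}\right)} = \frac{-11 + M}{Y + \left(M + Y - 3 \sqrt{M}\right)} = \frac{-11 + M}{M - 3 \sqrt{M} + 2 Y}$)
$36 + 110 Z{\left(-9,-4 \right)} = 36 + 110 \frac{-11 - 9}{-9 - 3 \sqrt{-9} + 2 \left(-4\right)} = 36 + 110 \frac{1}{-9 - 3 \cdot 3 i - 8} \left(-20\right) = 36 + 110 \frac{1}{-9 - 9 i - 8} \left(-20\right) = 36 + 110 \frac{1}{-17 - 9 i} \left(-20\right) = 36 + 110 \frac{-17 + 9 i}{370} \left(-20\right) = 36 + 110 \left(- \frac{2 \left(-17 + 9 i\right)}{37}\right) = 36 - \frac{220 \left(-17 + 9 i\right)}{37}$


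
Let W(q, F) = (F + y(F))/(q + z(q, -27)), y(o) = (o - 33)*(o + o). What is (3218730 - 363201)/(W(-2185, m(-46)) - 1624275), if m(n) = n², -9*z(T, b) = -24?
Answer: -2077238707/1184508949 ≈ -1.7537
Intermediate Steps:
y(o) = 2*o*(-33 + o) (y(o) = (-33 + o)*(2*o) = 2*o*(-33 + o))
z(T, b) = 8/3 (z(T, b) = -⅑*(-24) = 8/3)
W(q, F) = (F + 2*F*(-33 + F))/(8/3 + q) (W(q, F) = (F + 2*F*(-33 + F))/(q + 8/3) = (F + 2*F*(-33 + F))/(8/3 + q))
(3218730 - 363201)/(W(-2185, m(-46)) - 1624275) = (3218730 - 363201)/(3*(-46)²*(-65 + 2*(-46)²)/(8 + 3*(-2185)) - 1624275) = 2855529/(3*2116*(-65 + 2*2116)/(8 - 6555) - 1624275) = 2855529/(3*2116*(-65 + 4232)/(-6547) - 1624275) = 2855529/(3*2116*(-1/6547)*4167 - 1624275) = 2855529/(-26452116/6547 - 1624275) = 2855529/(-10660580541/6547) = 2855529*(-6547/10660580541) = -2077238707/1184508949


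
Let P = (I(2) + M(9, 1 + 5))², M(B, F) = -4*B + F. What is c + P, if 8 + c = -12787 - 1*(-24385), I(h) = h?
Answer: 12374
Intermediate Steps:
c = 11590 (c = -8 + (-12787 - 1*(-24385)) = -8 + (-12787 + 24385) = -8 + 11598 = 11590)
M(B, F) = F - 4*B
P = 784 (P = (2 + ((1 + 5) - 4*9))² = (2 + (6 - 36))² = (2 - 30)² = (-28)² = 784)
c + P = 11590 + 784 = 12374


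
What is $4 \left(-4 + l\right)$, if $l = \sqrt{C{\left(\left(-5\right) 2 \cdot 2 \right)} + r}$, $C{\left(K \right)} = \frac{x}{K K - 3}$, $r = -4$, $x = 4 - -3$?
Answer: $-16 + \frac{4 i \sqrt{627657}}{397} \approx -16.0 + 7.9823 i$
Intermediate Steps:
$x = 7$ ($x = 4 + 3 = 7$)
$C{\left(K \right)} = \frac{7}{-3 + K^{2}}$ ($C{\left(K \right)} = \frac{7}{K K - 3} = \frac{7}{K^{2} - 3} = \frac{7}{-3 + K^{2}}$)
$l = \frac{i \sqrt{627657}}{397}$ ($l = \sqrt{\frac{7}{-3 + \left(\left(-5\right) 2 \cdot 2\right)^{2}} - 4} = \sqrt{\frac{7}{-3 + \left(\left(-10\right) 2\right)^{2}} - 4} = \sqrt{\frac{7}{-3 + \left(-20\right)^{2}} - 4} = \sqrt{\frac{7}{-3 + 400} - 4} = \sqrt{\frac{7}{397} - 4} = \sqrt{- \frac{1581}{397}} = \frac{i \sqrt{627657}}{397} \approx 1.9956 i$)
$4 \left(-4 + l\right) = 4 \left(-4 + \frac{i \sqrt{627657}}{397}\right) = -16 + \frac{4 i \sqrt{627657}}{397}$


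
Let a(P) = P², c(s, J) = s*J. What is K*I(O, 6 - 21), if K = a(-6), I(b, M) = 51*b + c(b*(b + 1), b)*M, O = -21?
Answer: 4724244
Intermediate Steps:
c(s, J) = J*s
I(b, M) = 51*b + M*b²*(1 + b) (I(b, M) = 51*b + (b*(b*(b + 1)))*M = 51*b + (b*(b*(1 + b)))*M = 51*b + (b²*(1 + b))*M = 51*b + M*b²*(1 + b))
K = 36 (K = (-6)² = 36)
K*I(O, 6 - 21) = 36*(-21*(51 + (6 - 21)*(-21)*(1 - 21))) = 36*(-21*(51 - 15*(-21)*(-20))) = 36*(-21*(51 - 6300)) = 36*(-21*(-6249)) = 36*131229 = 4724244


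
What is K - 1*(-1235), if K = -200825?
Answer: -199590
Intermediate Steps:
K - 1*(-1235) = -200825 - 1*(-1235) = -200825 + 1235 = -199590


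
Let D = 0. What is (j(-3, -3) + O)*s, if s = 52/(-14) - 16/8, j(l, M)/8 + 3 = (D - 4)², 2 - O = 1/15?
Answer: -1816/3 ≈ -605.33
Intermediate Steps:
O = 29/15 (O = 2 - 1/15 = 29/15 ≈ 1.9333)
j(l, M) = 104 (j(l, M) = -24 + 8*(0 - 4)² = -24 + 8*(-4)² = -24 + 8*16 = -24 + 128 = 104)
s = -40/7 (s = 52*(-1/14) - 16*⅛ = -26/7 - 2 = -40/7 ≈ -5.7143)
(j(-3, -3) + O)*s = (104 + 29/15)*(-40/7) = (1589/15)*(-40/7) = -1816/3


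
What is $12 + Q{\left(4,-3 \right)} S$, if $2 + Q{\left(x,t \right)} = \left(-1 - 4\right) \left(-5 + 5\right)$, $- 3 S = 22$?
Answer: $\frac{80}{3} \approx 26.667$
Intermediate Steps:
$S = - \frac{22}{3}$ ($S = \left(- \frac{1}{3}\right) 22 = - \frac{22}{3} \approx -7.3333$)
$Q{\left(x,t \right)} = -2$ ($Q{\left(x,t \right)} = -2 + \left(-1 - 4\right) \left(-5 + 5\right) = -2 - 0 = -2 + 0 = -2$)
$12 + Q{\left(4,-3 \right)} S = 12 - - \frac{44}{3} = 12 + \frac{44}{3} = \frac{80}{3}$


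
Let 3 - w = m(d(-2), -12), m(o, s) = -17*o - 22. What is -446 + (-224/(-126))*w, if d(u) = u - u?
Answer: -3614/9 ≈ -401.56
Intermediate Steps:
d(u) = 0
m(o, s) = -22 - 17*o
w = 25 (w = 3 - (-22 - 17*0) = 3 - (-22 + 0) = 3 - 1*(-22) = 3 + 22 = 25)
-446 + (-224/(-126))*w = -446 - 224/(-126)*25 = -446 - 224*(-1/126)*25 = -446 + (16/9)*25 = -446 + 400/9 = -3614/9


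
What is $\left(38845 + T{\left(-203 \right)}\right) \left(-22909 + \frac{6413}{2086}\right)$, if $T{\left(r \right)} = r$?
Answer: $- \frac{923191404281}{1043} \approx -8.8513 \cdot 10^{8}$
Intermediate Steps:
$\left(38845 + T{\left(-203 \right)}\right) \left(-22909 + \frac{6413}{2086}\right) = \left(38845 - 203\right) \left(-22909 + \frac{6413}{2086}\right) = 38642 \left(-22909 + 6413 \cdot \frac{1}{2086}\right) = 38642 \left(-22909 + \frac{6413}{2086}\right) = 38642 \left(- \frac{47781761}{2086}\right) = - \frac{923191404281}{1043}$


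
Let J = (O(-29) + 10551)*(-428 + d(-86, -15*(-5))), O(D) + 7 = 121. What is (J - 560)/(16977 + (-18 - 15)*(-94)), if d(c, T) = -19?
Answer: -4767815/20079 ≈ -237.45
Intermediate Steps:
O(D) = 114 (O(D) = -7 + 121 = 114)
J = -4767255 (J = (114 + 10551)*(-428 - 19) = 10665*(-447) = -4767255)
(J - 560)/(16977 + (-18 - 15)*(-94)) = (-4767255 - 560)/(16977 + (-18 - 15)*(-94)) = -4767815/(16977 - 33*(-94)) = -4767815/(16977 + 3102) = -4767815/20079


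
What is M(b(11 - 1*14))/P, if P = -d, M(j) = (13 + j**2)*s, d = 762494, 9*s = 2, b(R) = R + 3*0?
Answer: -22/3431223 ≈ -6.4117e-6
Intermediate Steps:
b(R) = R (b(R) = R + 0 = R)
s = 2/9 (s = (1/9)*2 = 2/9 ≈ 0.22222)
M(j) = 26/9 + 2*j**2/9 (M(j) = (13 + j**2)*(2/9) = 26/9 + 2*j**2/9)
P = -762494 (P = -1*762494 = -762494)
M(b(11 - 1*14))/P = (26/9 + 2*(11 - 1*14)**2/9)/(-762494) = (26/9 + 2*(11 - 14)**2/9)*(-1/762494) = (26/9 + (2/9)*(-3)**2)*(-1/762494) = (26/9 + (2/9)*9)*(-1/762494) = (26/9 + 2)*(-1/762494) = (44/9)*(-1/762494) = -22/3431223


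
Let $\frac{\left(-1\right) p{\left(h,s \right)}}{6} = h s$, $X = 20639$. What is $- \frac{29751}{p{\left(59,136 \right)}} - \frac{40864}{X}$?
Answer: $- \frac{451108509}{331214672} \approx -1.362$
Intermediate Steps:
$p{\left(h,s \right)} = - 6 h s$
$- \frac{29751}{p{\left(59,136 \right)}} - \frac{40864}{X} = - \frac{29751}{\left(-6\right) 59 \cdot 136} - \frac{40864}{20639} = - \frac{29751}{-48144} - \frac{40864}{20639} = \left(-29751\right) \left(- \frac{1}{48144}\right) - \frac{40864}{20639} = \frac{9917}{16048} - \frac{40864}{20639} = - \frac{451108509}{331214672}$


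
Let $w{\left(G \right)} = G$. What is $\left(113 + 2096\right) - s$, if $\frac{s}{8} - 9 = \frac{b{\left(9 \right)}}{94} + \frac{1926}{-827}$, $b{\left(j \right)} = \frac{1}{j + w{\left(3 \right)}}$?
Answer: $\frac{251360860}{116607} \approx 2155.6$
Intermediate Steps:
$b{\left(j \right)} = \frac{1}{3 + j}$ ($b{\left(j \right)} = \frac{1}{j + 3} = \frac{1}{3 + j}$)
$s = \frac{6224003}{116607}$ ($s = 72 + 8 \left(\frac{1}{\left(3 + 9\right) 94} + \frac{1926}{-827}\right) = 72 + 8 \left(\frac{1}{12} \cdot \frac{1}{94} + 1926 \left(- \frac{1}{827}\right)\right) = 72 + 8 \left(\frac{1}{12} \cdot \frac{1}{94} - \frac{1926}{827}\right) = 72 + 8 \left(\frac{1}{1128} - \frac{1926}{827}\right) = 72 + 8 \left(- \frac{2171701}{932856}\right) = 72 - \frac{2171701}{116607} = \frac{6224003}{116607} \approx 53.376$)
$\left(113 + 2096\right) - s = \left(113 + 2096\right) - \frac{6224003}{116607} = 2209 - \frac{6224003}{116607} = \frac{251360860}{116607}$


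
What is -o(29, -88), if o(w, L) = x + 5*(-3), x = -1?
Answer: 16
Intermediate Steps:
o(w, L) = -16 (o(w, L) = -1 + 5*(-3) = -1 - 15 = -16)
-o(29, -88) = -1*(-16) = 16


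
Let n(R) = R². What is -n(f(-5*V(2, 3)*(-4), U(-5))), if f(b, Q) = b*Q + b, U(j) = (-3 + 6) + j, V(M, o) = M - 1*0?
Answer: -1600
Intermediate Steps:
V(M, o) = M (V(M, o) = M + 0 = M)
U(j) = 3 + j
f(b, Q) = b + Q*b (f(b, Q) = Q*b + b = b + Q*b)
-n(f(-5*V(2, 3)*(-4), U(-5))) = -((-5*2*(-4))*(1 + (3 - 5)))² = -((-10*(-4))*(1 - 2))² = -(40*(-1))² = -1*(-40)² = -1*1600 = -1600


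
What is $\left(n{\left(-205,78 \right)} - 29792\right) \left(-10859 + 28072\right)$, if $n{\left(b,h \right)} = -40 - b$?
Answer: $-509969551$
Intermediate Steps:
$\left(n{\left(-205,78 \right)} - 29792\right) \left(-10859 + 28072\right) = \left(\left(-40 - -205\right) - 29792\right) \left(-10859 + 28072\right) = \left(\left(-40 + 205\right) - 29792\right) 17213 = \left(165 - 29792\right) 17213 = \left(-29627\right) 17213 = -509969551$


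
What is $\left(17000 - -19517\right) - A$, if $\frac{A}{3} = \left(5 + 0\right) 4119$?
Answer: $-25268$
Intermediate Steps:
$A = 61785$ ($A = 3 \left(5 + 0\right) 4119 = 3 \cdot 5 \cdot 4119 = 3 \cdot 20595 = 61785$)
$\left(17000 - -19517\right) - A = \left(17000 - -19517\right) - 61785 = \left(17000 + 19517\right) - 61785 = 36517 - 61785 = -25268$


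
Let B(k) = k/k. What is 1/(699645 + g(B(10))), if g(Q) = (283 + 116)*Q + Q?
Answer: 1/700045 ≈ 1.4285e-6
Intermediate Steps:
B(k) = 1
g(Q) = 400*Q (g(Q) = 399*Q + Q = 400*Q)
1/(699645 + g(B(10))) = 1/(699645 + 400*1) = 1/(699645 + 400) = 1/700045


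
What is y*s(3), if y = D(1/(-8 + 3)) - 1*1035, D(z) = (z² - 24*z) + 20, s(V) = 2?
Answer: -50508/25 ≈ -2020.3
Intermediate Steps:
D(z) = 20 + z² - 24*z
y = -25254/25 (y = (20 + (1/(-8 + 3))² - 24/(-8 + 3)) - 1*1035 = (20 + (1/(-5))² - 24/(-5)) - 1035 = (20 + (-⅕)² - 24*(-⅕)) - 1035 = (20 + 1/25 + 24/5) - 1035 = 621/25 - 1035 = -25254/25 ≈ -1010.2)
y*s(3) = -25254/25*2 = -50508/25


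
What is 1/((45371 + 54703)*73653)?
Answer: 1/7370750322 ≈ 1.3567e-10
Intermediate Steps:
1/((45371 + 54703)*73653) = (1/73653)/100074 = (1/100074)*(1/73653) = 1/7370750322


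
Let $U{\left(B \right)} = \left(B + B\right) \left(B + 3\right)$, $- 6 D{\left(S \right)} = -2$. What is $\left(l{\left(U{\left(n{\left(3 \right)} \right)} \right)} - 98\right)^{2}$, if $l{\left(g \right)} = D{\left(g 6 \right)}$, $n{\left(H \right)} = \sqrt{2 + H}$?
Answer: $\frac{85849}{9} \approx 9538.8$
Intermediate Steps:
$D{\left(S \right)} = \frac{1}{3}$ ($D{\left(S \right)} = \left(- \frac{1}{6}\right) \left(-2\right) = \frac{1}{3}$)
$U{\left(B \right)} = 2 B \left(3 + B\right)$
$l{\left(g \right)} = \frac{1}{3}$
$\left(l{\left(U{\left(n{\left(3 \right)} \right)} \right)} - 98\right)^{2} = \left(\frac{1}{3} - 98\right)^{2} = \left(- \frac{293}{3}\right)^{2} = \frac{85849}{9}$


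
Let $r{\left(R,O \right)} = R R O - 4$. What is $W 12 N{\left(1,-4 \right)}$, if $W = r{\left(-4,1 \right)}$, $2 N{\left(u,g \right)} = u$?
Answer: $72$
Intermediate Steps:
$r{\left(R,O \right)} = -4 + O R^{2}$ ($r{\left(R,O \right)} = R^{2} O - 4 = O R^{2} - 4 = -4 + O R^{2}$)
$N{\left(u,g \right)} = \frac{u}{2}$
$W = 12$ ($W = -4 + 1 \left(-4\right)^{2} = -4 + 1 \cdot 16 = -4 + 16 = 12$)
$W 12 N{\left(1,-4 \right)} = 12 \cdot 12 \cdot \frac{1}{2} \cdot 1 = 144 \cdot \frac{1}{2} = 72$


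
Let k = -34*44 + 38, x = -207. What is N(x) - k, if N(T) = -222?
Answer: 1236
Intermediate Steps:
k = -1458 (k = -1496 + 38 = -1458)
N(x) - k = -222 - 1*(-1458) = -222 + 1458 = 1236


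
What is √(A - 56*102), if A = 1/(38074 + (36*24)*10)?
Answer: I*√12464713764038/46714 ≈ 75.578*I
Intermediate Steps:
A = 1/46714 (A = 1/(38074 + 864*10) = 1/(38074 + 8640) = 1/46714 ≈ 2.1407e-5)
√(A - 56*102) = √(1/46714 - 56*102) = √(1/46714 - 5712) = √(-266830367/46714) = I*√12464713764038/46714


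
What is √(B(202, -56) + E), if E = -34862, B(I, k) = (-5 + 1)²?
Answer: I*√34846 ≈ 186.67*I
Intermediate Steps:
B(I, k) = 16 (B(I, k) = (-4)² = 16)
√(B(202, -56) + E) = √(16 - 34862) = √(-34846) = I*√34846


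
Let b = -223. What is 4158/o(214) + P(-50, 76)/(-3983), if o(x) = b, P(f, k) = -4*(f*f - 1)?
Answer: -2047458/126887 ≈ -16.136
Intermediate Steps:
P(f, k) = 4 - 4*f² (P(f, k) = -4*(f² - 1) = -4*(-1 + f²) = 4 - 4*f²)
o(x) = -223
4158/o(214) + P(-50, 76)/(-3983) = 4158/(-223) + (4 - 4*(-50)²)/(-3983) = 4158*(-1/223) + (4 - 4*2500)*(-1/3983) = -4158/223 + (4 - 10000)*(-1/3983) = -4158/223 - 9996*(-1/3983) = -4158/223 + 1428/569 = -2047458/126887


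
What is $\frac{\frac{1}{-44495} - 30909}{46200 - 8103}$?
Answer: $- \frac{1375295956}{1695126015} \approx -0.81132$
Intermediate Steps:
$\frac{\frac{1}{-44495} - 30909}{46200 - 8103} = \frac{- \frac{1}{44495} - 30909}{38097} = \left(- \frac{1375295956}{44495}\right) \frac{1}{38097} = - \frac{1375295956}{1695126015}$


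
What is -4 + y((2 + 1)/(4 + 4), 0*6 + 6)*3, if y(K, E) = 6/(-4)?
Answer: -17/2 ≈ -8.5000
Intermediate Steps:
y(K, E) = -3/2 (y(K, E) = 6*(-1/4) = -3/2)
-4 + y((2 + 1)/(4 + 4), 0*6 + 6)*3 = -4 - 3/2*3 = -4 - 9/2 = -17/2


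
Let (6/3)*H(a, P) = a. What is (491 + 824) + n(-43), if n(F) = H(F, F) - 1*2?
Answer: 2583/2 ≈ 1291.5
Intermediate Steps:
H(a, P) = a/2
n(F) = -2 + F/2 (n(F) = F/2 - 1*2 = F/2 - 2 = -2 + F/2)
(491 + 824) + n(-43) = (491 + 824) + (-2 + (½)*(-43)) = 1315 + (-2 - 43/2) = 1315 - 47/2 = 2583/2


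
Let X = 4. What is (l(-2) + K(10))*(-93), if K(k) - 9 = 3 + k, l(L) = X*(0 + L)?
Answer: -1302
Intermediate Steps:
l(L) = 4*L (l(L) = 4*(0 + L) = 4*L)
K(k) = 12 + k (K(k) = 9 + (3 + k) = 12 + k)
(l(-2) + K(10))*(-93) = (4*(-2) + (12 + 10))*(-93) = (-8 + 22)*(-93) = 14*(-93) = -1302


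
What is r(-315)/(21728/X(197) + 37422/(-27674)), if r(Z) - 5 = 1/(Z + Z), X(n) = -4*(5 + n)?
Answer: -43572713/246205890 ≈ -0.17698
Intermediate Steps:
X(n) = -20 - 4*n
r(Z) = 5 + 1/(2*Z) (r(Z) = 5 + 1/(Z + Z) = 5 + 1/(2*Z))
r(-315)/(21728/X(197) + 37422/(-27674)) = (5 + (1/2)/(-315))/(21728/(-20 - 4*197) + 37422/(-27674)) = (5 + (1/2)*(-1/315))/(21728/(-20 - 788) + 37422*(-1/27674)) = (5 - 1/630)/(21728/(-808) - 18711/13837) = 3149/(630*(21728*(-1/808) - 18711/13837)) = 3149/(630*(-2716/101 - 18711/13837)) = 3149/(630*(-390803/13837)) = (3149/630)*(-13837/390803) = -43572713/246205890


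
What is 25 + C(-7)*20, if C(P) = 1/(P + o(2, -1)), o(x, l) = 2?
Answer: 21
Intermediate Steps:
C(P) = 1/(2 + P) (C(P) = 1/(P + 2) = 1/(2 + P))
25 + C(-7)*20 = 25 + 20/(2 - 7) = 25 + 20/(-5) = 25 - 1/5*20 = 25 - 4 = 21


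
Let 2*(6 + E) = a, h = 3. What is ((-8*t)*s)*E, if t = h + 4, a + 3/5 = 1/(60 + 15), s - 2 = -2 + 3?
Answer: 26432/25 ≈ 1057.3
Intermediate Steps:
s = 3 (s = 2 + (-2 + 3) = 2 + 1 = 3)
a = -44/75 (a = -⅗ + 1/(60 + 15) = -⅗ + 1/75 = -44/75 ≈ -0.58667)
t = 7 (t = 3 + 4 = 7)
E = -472/75 (E = -6 + (½)*(-44/75) = -6 - 22/75 = -472/75 ≈ -6.2933)
((-8*t)*s)*E = (-8*7*3)*(-472/75) = -56*3*(-472/75) = -168*(-472/75) = 26432/25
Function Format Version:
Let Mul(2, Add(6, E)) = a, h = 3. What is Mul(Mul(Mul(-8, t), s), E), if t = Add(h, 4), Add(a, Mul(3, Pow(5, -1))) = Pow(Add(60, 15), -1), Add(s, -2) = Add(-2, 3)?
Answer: Rational(26432, 25) ≈ 1057.3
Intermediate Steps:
s = 3 (s = Add(2, Add(-2, 3)) = Add(2, 1) = 3)
a = Rational(-44, 75) (a = Add(Rational(-3, 5), Pow(Add(60, 15), -1)) = Add(Rational(-3, 5), Pow(75, -1)) = Add(Rational(-3, 5), Rational(1, 75)) = Rational(-44, 75) ≈ -0.58667)
t = 7 (t = Add(3, 4) = 7)
E = Rational(-472, 75) (E = Add(-6, Mul(Rational(1, 2), Rational(-44, 75))) = Add(-6, Rational(-22, 75)) = Rational(-472, 75) ≈ -6.2933)
Mul(Mul(Mul(-8, t), s), E) = Mul(Mul(Mul(-8, 7), 3), Rational(-472, 75)) = Mul(Mul(-56, 3), Rational(-472, 75)) = Mul(-168, Rational(-472, 75)) = Rational(26432, 25)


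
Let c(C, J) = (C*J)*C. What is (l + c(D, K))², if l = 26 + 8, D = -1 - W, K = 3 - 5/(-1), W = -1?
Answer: 1156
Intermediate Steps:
K = 8 (K = 3 - 1*(-5) = 3 + 5 = 8)
D = 0 (D = -1 - 1*(-1) = -1 + 1 = 0)
l = 34
c(C, J) = J*C²
(l + c(D, K))² = (34 + 8*0²)² = (34 + 8*0)² = (34 + 0)² = 34² = 1156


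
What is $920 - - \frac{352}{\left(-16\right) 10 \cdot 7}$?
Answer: $\frac{32189}{35} \approx 919.69$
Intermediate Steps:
$920 - - \frac{352}{\left(-16\right) 10 \cdot 7} = 920 - - \frac{352}{\left(-160\right) 7} = 920 - - \frac{352}{-1120} = 920 - \left(-352\right) \left(- \frac{1}{1120}\right) = 920 - \frac{11}{35} = \frac{32189}{35}$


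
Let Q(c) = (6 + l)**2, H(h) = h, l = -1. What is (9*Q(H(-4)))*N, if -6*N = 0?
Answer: 0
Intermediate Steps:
N = 0 (N = -1/6*0 = 0)
Q(c) = 25 (Q(c) = (6 - 1)**2 = 5**2 = 25)
(9*Q(H(-4)))*N = (9*25)*0 = 225*0 = 0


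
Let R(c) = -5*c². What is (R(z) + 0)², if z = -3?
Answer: 2025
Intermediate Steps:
(R(z) + 0)² = (-5*(-3)² + 0)² = (-5*9 + 0)² = (-45 + 0)² = (-45)² = 2025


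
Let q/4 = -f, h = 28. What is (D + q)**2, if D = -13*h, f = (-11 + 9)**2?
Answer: 144400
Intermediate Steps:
f = 4 (f = (-2)**2 = 4)
q = -16 (q = 4*(-1*4) = 4*(-4) = -16)
D = -364 (D = -13*28 = -364)
(D + q)**2 = (-364 - 16)**2 = (-380)**2 = 144400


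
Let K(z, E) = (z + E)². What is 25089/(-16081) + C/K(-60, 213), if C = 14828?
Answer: -348859333/376440129 ≈ -0.92673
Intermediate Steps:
K(z, E) = (E + z)²
25089/(-16081) + C/K(-60, 213) = 25089/(-16081) + 14828/((213 - 60)²) = 25089*(-1/16081) + 14828/(153²) = -25089/16081 + 14828/23409 = -348859333/376440129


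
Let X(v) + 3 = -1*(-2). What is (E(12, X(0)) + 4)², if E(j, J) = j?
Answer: 256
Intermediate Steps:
X(v) = -1 (X(v) = -3 - 1*(-2) = -3 + 2 = -1)
(E(12, X(0)) + 4)² = (12 + 4)² = 16² = 256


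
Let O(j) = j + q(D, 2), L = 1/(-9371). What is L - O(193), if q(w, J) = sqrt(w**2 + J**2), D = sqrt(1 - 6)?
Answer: -1808604/9371 - I ≈ -193.0 - 1.0*I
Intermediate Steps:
D = I*sqrt(5) (D = sqrt(-5) = I*sqrt(5) ≈ 2.2361*I)
q(w, J) = sqrt(J**2 + w**2)
L = -1/9371 ≈ -0.00010671
O(j) = I + j (O(j) = j + sqrt(2**2 + (I*sqrt(5))**2) = j + sqrt(4 - 5) = j + sqrt(-1) = j + I = I + j)
L - O(193) = -1/9371 - (I + 193) = -1/9371 - (193 + I) = -1/9371 + (-193 - I) = -1808604/9371 - I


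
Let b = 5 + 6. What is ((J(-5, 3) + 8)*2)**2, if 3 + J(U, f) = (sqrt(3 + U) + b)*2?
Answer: 2884 + 432*I*sqrt(2) ≈ 2884.0 + 610.94*I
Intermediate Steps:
b = 11
J(U, f) = 19 + 2*sqrt(3 + U) (J(U, f) = -3 + (sqrt(3 + U) + 11)*2 = -3 + (11 + sqrt(3 + U))*2 = -3 + (22 + 2*sqrt(3 + U)) = 19 + 2*sqrt(3 + U))
((J(-5, 3) + 8)*2)**2 = (((19 + 2*sqrt(3 - 5)) + 8)*2)**2 = (((19 + 2*sqrt(-2)) + 8)*2)**2 = (((19 + 2*(I*sqrt(2))) + 8)*2)**2 = (((19 + 2*I*sqrt(2)) + 8)*2)**2 = ((27 + 2*I*sqrt(2))*2)**2 = (54 + 4*I*sqrt(2))**2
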